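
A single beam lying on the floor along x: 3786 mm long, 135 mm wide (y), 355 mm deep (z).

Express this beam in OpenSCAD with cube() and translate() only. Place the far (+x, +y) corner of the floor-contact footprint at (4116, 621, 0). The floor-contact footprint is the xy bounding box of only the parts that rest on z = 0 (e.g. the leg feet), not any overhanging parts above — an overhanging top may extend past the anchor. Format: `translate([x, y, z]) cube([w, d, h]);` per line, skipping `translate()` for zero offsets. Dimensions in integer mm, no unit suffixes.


translate([330, 486, 0]) cube([3786, 135, 355]);


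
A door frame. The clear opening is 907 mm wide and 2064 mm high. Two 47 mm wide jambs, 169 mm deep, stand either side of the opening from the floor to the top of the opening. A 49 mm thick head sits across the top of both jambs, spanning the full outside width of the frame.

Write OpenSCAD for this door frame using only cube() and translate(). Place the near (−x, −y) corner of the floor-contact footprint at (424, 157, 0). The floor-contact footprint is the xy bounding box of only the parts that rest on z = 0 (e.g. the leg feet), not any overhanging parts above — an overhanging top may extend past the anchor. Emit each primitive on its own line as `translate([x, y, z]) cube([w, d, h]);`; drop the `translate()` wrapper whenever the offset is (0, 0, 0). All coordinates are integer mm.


translate([424, 157, 0]) cube([47, 169, 2064]);
translate([1378, 157, 0]) cube([47, 169, 2064]);
translate([424, 157, 2064]) cube([1001, 169, 49]);


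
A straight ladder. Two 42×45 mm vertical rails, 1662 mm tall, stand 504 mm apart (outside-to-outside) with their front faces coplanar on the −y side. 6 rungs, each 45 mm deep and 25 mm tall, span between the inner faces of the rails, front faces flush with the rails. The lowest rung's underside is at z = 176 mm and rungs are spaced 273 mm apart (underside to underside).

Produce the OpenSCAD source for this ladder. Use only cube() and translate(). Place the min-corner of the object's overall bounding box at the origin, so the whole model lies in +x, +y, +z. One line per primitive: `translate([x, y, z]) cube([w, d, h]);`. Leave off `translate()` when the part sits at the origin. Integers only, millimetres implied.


cube([42, 45, 1662]);
translate([462, 0, 0]) cube([42, 45, 1662]);
translate([42, 0, 176]) cube([420, 45, 25]);
translate([42, 0, 449]) cube([420, 45, 25]);
translate([42, 0, 722]) cube([420, 45, 25]);
translate([42, 0, 995]) cube([420, 45, 25]);
translate([42, 0, 1268]) cube([420, 45, 25]);
translate([42, 0, 1541]) cube([420, 45, 25]);


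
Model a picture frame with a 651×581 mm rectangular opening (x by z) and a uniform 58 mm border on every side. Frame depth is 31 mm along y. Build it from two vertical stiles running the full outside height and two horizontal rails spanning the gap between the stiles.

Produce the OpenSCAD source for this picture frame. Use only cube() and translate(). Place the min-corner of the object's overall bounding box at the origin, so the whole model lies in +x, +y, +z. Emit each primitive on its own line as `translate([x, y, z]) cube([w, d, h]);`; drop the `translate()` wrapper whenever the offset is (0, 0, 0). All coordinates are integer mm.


cube([58, 31, 697]);
translate([709, 0, 0]) cube([58, 31, 697]);
translate([58, 0, 0]) cube([651, 31, 58]);
translate([58, 0, 639]) cube([651, 31, 58]);


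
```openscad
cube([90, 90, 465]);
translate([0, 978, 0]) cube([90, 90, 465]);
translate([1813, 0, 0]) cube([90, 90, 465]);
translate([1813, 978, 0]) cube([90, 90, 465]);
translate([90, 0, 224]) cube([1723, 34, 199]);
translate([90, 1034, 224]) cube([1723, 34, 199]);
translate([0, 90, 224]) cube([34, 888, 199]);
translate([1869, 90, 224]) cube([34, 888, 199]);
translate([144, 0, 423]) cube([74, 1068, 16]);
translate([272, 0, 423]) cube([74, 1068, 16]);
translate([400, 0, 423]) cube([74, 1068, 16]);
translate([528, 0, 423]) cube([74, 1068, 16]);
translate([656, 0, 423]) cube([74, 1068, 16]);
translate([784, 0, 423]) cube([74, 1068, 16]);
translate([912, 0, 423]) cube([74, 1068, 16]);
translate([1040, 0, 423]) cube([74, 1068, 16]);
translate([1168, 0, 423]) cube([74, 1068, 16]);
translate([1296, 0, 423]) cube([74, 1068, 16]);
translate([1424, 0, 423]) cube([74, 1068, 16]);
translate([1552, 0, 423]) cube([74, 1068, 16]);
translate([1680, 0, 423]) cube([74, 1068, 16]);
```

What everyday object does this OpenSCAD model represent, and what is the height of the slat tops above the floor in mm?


A bed frame. The slat-top height is 439 mm.

Four posts, four rails, and a row of slats — a bed frame. Slats sit on the rails at z = 224 + 199 = 423; with slat thickness 16, the top is 439 mm.


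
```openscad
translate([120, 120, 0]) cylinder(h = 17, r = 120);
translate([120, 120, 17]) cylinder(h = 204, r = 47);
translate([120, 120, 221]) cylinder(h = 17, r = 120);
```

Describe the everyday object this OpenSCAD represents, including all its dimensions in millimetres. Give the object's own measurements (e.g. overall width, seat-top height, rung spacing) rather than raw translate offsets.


A spool: two coaxial disc flanges of radius 120 mm and thickness 17 mm, joined by a core cylinder of radius 47 mm and height 204 mm. The lower flange rests on z = 0 and the three cylinders share a vertical axis.


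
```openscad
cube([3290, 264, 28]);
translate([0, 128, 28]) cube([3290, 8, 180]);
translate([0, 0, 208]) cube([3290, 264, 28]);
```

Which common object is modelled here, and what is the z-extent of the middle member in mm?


An I-beam. The web height is 180 mm.

Two wide flanges with a thin centred web — an I-beam. Overall 236 mm minus two 28 mm flanges gives a web of 236 − 2·28 = 180 mm.


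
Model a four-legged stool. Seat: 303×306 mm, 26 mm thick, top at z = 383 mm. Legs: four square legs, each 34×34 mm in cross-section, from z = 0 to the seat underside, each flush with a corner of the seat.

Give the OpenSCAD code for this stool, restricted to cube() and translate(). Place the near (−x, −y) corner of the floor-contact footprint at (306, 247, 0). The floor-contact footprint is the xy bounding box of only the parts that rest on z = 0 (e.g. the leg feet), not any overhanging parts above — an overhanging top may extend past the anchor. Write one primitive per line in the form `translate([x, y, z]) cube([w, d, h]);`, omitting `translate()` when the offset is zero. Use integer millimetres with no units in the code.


translate([306, 247, 357]) cube([303, 306, 26]);
translate([306, 247, 0]) cube([34, 34, 357]);
translate([575, 247, 0]) cube([34, 34, 357]);
translate([306, 519, 0]) cube([34, 34, 357]);
translate([575, 519, 0]) cube([34, 34, 357]);


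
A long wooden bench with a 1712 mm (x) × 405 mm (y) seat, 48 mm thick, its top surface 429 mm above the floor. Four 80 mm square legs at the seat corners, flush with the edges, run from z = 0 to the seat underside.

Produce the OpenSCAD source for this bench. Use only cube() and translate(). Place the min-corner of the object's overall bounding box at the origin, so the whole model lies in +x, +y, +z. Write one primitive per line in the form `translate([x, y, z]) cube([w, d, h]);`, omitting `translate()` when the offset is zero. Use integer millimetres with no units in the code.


translate([0, 0, 381]) cube([1712, 405, 48]);
cube([80, 80, 381]);
translate([0, 325, 0]) cube([80, 80, 381]);
translate([1632, 0, 0]) cube([80, 80, 381]);
translate([1632, 325, 0]) cube([80, 80, 381]);


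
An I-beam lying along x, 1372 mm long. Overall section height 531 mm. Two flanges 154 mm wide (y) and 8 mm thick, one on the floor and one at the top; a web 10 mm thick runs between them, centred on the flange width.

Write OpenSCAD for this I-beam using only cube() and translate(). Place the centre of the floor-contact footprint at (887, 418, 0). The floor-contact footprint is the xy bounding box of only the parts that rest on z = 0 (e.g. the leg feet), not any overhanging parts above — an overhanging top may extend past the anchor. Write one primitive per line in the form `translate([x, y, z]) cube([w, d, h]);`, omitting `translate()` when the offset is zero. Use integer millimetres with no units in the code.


translate([201, 341, 0]) cube([1372, 154, 8]);
translate([201, 413, 8]) cube([1372, 10, 515]);
translate([201, 341, 523]) cube([1372, 154, 8]);


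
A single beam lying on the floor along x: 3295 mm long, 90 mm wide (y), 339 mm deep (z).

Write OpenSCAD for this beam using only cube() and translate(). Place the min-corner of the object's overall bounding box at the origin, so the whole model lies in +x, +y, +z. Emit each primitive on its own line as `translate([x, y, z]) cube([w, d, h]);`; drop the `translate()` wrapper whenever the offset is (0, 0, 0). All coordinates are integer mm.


cube([3295, 90, 339]);


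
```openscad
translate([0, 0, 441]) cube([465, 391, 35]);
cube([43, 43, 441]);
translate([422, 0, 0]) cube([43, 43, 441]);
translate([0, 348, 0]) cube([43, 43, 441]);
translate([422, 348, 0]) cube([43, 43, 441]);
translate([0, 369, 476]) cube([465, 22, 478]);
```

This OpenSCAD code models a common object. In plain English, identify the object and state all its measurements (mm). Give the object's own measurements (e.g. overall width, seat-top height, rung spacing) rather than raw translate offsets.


A chair. The seat is a 465×391×35 mm slab with its top at z = 476 mm, on four 43×43 mm corner legs (flush with the seat edges, standing on z = 0). A flat backrest 22 mm thick, 478 mm tall, spans the full seat width and rises from the seat top along its +y edge, rear face flush with the rear of the seat.


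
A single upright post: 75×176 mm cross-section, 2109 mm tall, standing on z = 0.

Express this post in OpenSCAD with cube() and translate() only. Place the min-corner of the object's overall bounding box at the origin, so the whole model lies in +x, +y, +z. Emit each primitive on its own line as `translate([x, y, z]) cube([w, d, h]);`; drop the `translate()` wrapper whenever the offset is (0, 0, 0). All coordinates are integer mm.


cube([75, 176, 2109]);


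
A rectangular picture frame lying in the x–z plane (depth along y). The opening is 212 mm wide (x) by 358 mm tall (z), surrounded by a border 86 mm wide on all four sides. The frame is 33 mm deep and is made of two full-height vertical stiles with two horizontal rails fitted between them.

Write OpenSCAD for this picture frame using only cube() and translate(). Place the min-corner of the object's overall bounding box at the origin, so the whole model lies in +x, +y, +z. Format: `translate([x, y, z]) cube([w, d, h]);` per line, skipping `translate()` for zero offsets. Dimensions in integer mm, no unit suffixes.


cube([86, 33, 530]);
translate([298, 0, 0]) cube([86, 33, 530]);
translate([86, 0, 0]) cube([212, 33, 86]);
translate([86, 0, 444]) cube([212, 33, 86]);


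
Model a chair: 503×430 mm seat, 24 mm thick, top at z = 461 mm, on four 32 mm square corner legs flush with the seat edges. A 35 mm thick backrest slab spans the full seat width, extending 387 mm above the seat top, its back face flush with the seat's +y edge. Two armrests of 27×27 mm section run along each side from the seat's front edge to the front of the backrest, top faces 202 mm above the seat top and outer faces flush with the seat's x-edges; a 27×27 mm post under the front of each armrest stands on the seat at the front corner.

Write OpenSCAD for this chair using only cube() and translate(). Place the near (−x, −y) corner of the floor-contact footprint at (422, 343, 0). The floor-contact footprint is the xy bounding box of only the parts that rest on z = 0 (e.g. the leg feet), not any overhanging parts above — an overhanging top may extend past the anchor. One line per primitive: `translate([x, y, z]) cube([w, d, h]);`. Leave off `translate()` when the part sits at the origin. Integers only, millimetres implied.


translate([422, 343, 437]) cube([503, 430, 24]);
translate([422, 343, 0]) cube([32, 32, 437]);
translate([893, 343, 0]) cube([32, 32, 437]);
translate([422, 741, 0]) cube([32, 32, 437]);
translate([893, 741, 0]) cube([32, 32, 437]);
translate([422, 738, 461]) cube([503, 35, 387]);
translate([422, 343, 636]) cube([27, 395, 27]);
translate([898, 343, 636]) cube([27, 395, 27]);
translate([422, 343, 461]) cube([27, 27, 175]);
translate([898, 343, 461]) cube([27, 27, 175]);


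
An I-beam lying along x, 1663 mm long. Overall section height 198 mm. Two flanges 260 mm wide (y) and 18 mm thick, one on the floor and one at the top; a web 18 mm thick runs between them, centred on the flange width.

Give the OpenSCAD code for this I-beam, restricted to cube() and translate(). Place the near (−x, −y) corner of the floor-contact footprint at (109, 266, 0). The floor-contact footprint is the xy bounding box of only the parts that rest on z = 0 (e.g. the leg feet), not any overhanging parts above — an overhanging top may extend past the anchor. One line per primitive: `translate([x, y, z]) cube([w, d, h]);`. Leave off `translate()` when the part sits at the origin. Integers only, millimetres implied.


translate([109, 266, 0]) cube([1663, 260, 18]);
translate([109, 387, 18]) cube([1663, 18, 162]);
translate([109, 266, 180]) cube([1663, 260, 18]);


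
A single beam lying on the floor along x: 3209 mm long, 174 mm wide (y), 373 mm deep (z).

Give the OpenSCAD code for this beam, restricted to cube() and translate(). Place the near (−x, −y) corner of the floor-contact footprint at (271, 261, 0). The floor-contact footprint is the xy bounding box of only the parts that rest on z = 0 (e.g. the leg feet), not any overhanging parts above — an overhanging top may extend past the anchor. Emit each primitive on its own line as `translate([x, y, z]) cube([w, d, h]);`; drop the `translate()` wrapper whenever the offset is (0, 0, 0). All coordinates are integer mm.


translate([271, 261, 0]) cube([3209, 174, 373]);


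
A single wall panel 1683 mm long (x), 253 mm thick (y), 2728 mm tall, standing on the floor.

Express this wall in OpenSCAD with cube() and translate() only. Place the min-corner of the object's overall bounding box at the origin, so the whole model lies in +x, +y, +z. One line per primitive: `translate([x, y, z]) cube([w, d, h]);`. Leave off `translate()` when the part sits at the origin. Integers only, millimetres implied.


cube([1683, 253, 2728]);


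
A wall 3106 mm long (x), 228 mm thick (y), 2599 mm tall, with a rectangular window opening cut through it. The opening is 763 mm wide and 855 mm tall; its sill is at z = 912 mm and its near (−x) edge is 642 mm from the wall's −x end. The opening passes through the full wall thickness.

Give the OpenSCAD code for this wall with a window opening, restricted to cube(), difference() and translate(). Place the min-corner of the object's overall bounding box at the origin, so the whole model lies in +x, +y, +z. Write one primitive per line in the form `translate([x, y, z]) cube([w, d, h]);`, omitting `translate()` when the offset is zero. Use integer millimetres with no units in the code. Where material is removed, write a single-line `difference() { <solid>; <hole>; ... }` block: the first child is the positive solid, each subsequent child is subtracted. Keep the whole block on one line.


difference() { cube([3106, 228, 2599]); translate([642, 0, 912]) cube([763, 228, 855]); }


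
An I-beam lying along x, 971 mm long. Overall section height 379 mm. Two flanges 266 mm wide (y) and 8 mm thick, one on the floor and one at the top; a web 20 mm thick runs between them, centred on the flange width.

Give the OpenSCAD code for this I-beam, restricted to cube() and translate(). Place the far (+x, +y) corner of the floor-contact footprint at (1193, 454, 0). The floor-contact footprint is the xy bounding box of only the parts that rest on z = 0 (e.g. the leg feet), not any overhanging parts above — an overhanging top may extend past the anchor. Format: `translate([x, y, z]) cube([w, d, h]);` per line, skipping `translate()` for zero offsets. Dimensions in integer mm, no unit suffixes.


translate([222, 188, 0]) cube([971, 266, 8]);
translate([222, 311, 8]) cube([971, 20, 363]);
translate([222, 188, 371]) cube([971, 266, 8]);


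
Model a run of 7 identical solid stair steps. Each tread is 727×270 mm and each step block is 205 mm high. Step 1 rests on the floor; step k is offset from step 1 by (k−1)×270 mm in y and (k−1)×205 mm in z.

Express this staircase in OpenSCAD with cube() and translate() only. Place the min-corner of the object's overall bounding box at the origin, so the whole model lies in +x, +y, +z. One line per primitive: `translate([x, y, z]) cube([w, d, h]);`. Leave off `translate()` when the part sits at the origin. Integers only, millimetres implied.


cube([727, 270, 205]);
translate([0, 270, 205]) cube([727, 270, 205]);
translate([0, 540, 410]) cube([727, 270, 205]);
translate([0, 810, 615]) cube([727, 270, 205]);
translate([0, 1080, 820]) cube([727, 270, 205]);
translate([0, 1350, 1025]) cube([727, 270, 205]);
translate([0, 1620, 1230]) cube([727, 270, 205]);


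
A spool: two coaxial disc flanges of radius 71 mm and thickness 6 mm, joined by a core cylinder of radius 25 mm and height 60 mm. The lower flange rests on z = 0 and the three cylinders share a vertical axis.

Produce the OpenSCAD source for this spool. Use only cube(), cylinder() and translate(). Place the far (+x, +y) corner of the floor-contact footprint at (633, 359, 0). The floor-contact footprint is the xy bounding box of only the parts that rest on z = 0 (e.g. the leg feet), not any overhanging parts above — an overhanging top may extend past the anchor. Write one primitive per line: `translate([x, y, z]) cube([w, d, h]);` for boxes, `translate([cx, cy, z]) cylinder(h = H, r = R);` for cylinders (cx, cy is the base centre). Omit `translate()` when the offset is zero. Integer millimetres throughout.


translate([562, 288, 0]) cylinder(h = 6, r = 71);
translate([562, 288, 6]) cylinder(h = 60, r = 25);
translate([562, 288, 66]) cylinder(h = 6, r = 71);


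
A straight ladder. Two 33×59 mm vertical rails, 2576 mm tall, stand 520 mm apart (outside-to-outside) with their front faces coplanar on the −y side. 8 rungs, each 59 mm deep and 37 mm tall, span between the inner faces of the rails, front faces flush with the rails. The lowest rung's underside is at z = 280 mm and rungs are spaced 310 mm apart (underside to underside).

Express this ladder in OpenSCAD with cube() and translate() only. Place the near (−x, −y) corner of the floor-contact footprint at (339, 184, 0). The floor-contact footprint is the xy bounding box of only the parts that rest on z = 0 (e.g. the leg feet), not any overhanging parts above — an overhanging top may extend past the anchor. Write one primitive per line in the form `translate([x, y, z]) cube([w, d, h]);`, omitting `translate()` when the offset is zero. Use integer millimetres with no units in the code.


translate([339, 184, 0]) cube([33, 59, 2576]);
translate([826, 184, 0]) cube([33, 59, 2576]);
translate([372, 184, 280]) cube([454, 59, 37]);
translate([372, 184, 590]) cube([454, 59, 37]);
translate([372, 184, 900]) cube([454, 59, 37]);
translate([372, 184, 1210]) cube([454, 59, 37]);
translate([372, 184, 1520]) cube([454, 59, 37]);
translate([372, 184, 1830]) cube([454, 59, 37]);
translate([372, 184, 2140]) cube([454, 59, 37]);
translate([372, 184, 2450]) cube([454, 59, 37]);


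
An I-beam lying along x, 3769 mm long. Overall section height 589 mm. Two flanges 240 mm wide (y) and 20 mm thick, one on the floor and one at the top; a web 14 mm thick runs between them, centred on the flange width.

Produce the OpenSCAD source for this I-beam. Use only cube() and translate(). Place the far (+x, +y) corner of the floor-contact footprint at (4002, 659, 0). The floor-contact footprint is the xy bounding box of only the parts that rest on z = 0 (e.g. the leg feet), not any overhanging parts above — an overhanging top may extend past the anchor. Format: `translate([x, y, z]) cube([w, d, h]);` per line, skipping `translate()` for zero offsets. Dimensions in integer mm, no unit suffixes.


translate([233, 419, 0]) cube([3769, 240, 20]);
translate([233, 532, 20]) cube([3769, 14, 549]);
translate([233, 419, 569]) cube([3769, 240, 20]);


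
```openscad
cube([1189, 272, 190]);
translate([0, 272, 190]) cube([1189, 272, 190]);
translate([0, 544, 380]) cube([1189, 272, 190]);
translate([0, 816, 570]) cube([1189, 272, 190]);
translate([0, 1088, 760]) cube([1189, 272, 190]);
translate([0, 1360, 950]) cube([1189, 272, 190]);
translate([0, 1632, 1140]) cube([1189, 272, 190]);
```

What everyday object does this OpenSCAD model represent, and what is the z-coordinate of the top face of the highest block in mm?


A staircase. The total rise is 1330 mm.

7 identical blocks, each offset up and back from the previous — a staircase. Each step is 190 mm tall and there are 7 of them, so the total rise is 7 × 190 = 1330 mm.


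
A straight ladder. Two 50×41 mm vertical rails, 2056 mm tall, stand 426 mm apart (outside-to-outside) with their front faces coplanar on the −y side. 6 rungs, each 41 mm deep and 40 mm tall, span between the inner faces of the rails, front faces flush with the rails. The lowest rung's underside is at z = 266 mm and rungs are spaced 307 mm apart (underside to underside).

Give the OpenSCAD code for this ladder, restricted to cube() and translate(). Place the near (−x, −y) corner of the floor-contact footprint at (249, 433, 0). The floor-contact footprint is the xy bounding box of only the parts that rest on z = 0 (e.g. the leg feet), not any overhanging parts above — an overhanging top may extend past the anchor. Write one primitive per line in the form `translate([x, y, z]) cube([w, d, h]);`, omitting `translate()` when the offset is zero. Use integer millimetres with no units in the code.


translate([249, 433, 0]) cube([50, 41, 2056]);
translate([625, 433, 0]) cube([50, 41, 2056]);
translate([299, 433, 266]) cube([326, 41, 40]);
translate([299, 433, 573]) cube([326, 41, 40]);
translate([299, 433, 880]) cube([326, 41, 40]);
translate([299, 433, 1187]) cube([326, 41, 40]);
translate([299, 433, 1494]) cube([326, 41, 40]);
translate([299, 433, 1801]) cube([326, 41, 40]);


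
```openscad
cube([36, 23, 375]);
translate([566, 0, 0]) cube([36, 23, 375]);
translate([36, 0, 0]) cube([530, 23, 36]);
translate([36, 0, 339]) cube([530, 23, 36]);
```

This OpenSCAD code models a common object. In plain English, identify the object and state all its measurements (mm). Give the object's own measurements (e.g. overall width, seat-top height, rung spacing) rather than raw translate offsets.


A rectangular picture frame lying in the x–z plane (depth along y). The opening is 530 mm wide (x) by 303 mm tall (z), surrounded by a border 36 mm wide on all four sides. The frame is 23 mm deep and is made of two full-height vertical stiles with two horizontal rails fitted between them.


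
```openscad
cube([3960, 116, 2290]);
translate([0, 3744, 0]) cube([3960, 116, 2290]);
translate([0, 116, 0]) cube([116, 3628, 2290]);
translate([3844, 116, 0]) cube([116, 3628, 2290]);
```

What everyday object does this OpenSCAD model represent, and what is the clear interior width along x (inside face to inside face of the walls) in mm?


A house (or room) frame. The interior width is 3728 mm.

Four 2290 mm walls enclosing a rectangle with no floor or roof — a room or house frame. Outside width is 3960 mm and wall thickness is 116 mm, so the interior width is 3960 − 2 × 116 = 3728 mm.


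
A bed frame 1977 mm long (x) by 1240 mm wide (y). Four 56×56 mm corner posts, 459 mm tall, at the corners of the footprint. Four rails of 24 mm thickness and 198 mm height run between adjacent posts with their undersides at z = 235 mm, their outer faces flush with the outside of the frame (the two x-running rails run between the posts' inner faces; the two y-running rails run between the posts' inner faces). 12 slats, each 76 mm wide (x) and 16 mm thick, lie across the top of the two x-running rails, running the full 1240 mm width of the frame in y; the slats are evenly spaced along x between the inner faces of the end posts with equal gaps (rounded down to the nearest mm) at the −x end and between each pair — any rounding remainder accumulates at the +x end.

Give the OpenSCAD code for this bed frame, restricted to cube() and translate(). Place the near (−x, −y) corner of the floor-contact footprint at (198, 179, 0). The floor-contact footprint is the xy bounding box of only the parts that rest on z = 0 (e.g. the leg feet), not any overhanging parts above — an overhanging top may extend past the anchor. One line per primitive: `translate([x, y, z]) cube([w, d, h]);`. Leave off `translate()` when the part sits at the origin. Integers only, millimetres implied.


// slat z = rail_z + rail_h = 235 + 198 = 433
// slat gap = ⌊(1865 − 12·76) / 13⌋ = 73
translate([198, 179, 0]) cube([56, 56, 459]);
translate([198, 1363, 0]) cube([56, 56, 459]);
translate([2119, 179, 0]) cube([56, 56, 459]);
translate([2119, 1363, 0]) cube([56, 56, 459]);
translate([254, 179, 235]) cube([1865, 24, 198]);
translate([254, 1395, 235]) cube([1865, 24, 198]);
translate([198, 235, 235]) cube([24, 1128, 198]);
translate([2151, 235, 235]) cube([24, 1128, 198]);
translate([327, 179, 433]) cube([76, 1240, 16]);
translate([476, 179, 433]) cube([76, 1240, 16]);
translate([625, 179, 433]) cube([76, 1240, 16]);
translate([774, 179, 433]) cube([76, 1240, 16]);
translate([923, 179, 433]) cube([76, 1240, 16]);
translate([1072, 179, 433]) cube([76, 1240, 16]);
translate([1221, 179, 433]) cube([76, 1240, 16]);
translate([1370, 179, 433]) cube([76, 1240, 16]);
translate([1519, 179, 433]) cube([76, 1240, 16]);
translate([1668, 179, 433]) cube([76, 1240, 16]);
translate([1817, 179, 433]) cube([76, 1240, 16]);
translate([1966, 179, 433]) cube([76, 1240, 16]);


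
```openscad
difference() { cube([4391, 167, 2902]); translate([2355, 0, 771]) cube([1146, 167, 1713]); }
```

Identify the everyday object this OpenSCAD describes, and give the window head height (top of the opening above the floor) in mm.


A wall with a window opening. The window head height is 2484 mm.

A wall with a rectangular opening subtracted — a window. Sill at z = 771, opening 1713 mm tall, so the head is at 771 + 1713 = 2484 mm.


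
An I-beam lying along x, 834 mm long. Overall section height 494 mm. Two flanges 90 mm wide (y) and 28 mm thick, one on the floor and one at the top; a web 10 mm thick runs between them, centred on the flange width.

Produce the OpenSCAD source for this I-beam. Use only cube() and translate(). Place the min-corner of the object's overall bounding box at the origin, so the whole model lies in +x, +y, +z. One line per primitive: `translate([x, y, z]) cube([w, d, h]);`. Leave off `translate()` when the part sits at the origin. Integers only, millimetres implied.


cube([834, 90, 28]);
translate([0, 40, 28]) cube([834, 10, 438]);
translate([0, 0, 466]) cube([834, 90, 28]);


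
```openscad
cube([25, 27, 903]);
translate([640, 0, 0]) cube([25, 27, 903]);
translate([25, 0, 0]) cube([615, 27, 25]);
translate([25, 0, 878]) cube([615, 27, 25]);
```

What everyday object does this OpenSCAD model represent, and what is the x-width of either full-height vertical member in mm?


A picture frame. The border width is 25 mm.

Four thin pieces enclosing a rectangular opening — a picture frame. The two full-height stiles are 903 mm tall; the top rail sits at z = 878 and is 25 mm tall, so the border above the opening is 903 − 878 = 25 mm, matching the stile x-width.


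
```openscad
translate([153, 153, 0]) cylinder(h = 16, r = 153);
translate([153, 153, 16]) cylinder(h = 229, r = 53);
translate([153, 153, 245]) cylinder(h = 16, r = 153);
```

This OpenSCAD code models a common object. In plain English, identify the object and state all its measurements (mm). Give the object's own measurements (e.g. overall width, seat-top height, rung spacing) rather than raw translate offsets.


A spool: two coaxial disc flanges of radius 153 mm and thickness 16 mm, joined by a core cylinder of radius 53 mm and height 229 mm. The lower flange rests on z = 0 and the three cylinders share a vertical axis.


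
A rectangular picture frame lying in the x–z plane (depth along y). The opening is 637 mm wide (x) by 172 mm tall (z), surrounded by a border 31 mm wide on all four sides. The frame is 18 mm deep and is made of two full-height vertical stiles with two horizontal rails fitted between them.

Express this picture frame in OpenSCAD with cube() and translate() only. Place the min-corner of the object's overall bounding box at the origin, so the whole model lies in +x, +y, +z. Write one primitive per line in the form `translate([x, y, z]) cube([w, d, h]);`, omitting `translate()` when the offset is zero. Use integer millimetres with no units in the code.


cube([31, 18, 234]);
translate([668, 0, 0]) cube([31, 18, 234]);
translate([31, 0, 0]) cube([637, 18, 31]);
translate([31, 0, 203]) cube([637, 18, 31]);


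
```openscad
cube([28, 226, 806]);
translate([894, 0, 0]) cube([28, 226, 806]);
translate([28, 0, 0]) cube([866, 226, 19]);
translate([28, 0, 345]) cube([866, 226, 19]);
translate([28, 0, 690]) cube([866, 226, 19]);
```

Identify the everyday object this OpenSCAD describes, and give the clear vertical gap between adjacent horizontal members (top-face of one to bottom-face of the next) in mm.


A bookshelf. The clear shelf gap is 326 mm.

Two tall side panels with 3 horizontal boards between them — a bookshelf. The first two shelf undersides are at z = 0 and z = 345; with shelf thickness 19, the clear gap is 345 − 0 − 19 = 326 mm.


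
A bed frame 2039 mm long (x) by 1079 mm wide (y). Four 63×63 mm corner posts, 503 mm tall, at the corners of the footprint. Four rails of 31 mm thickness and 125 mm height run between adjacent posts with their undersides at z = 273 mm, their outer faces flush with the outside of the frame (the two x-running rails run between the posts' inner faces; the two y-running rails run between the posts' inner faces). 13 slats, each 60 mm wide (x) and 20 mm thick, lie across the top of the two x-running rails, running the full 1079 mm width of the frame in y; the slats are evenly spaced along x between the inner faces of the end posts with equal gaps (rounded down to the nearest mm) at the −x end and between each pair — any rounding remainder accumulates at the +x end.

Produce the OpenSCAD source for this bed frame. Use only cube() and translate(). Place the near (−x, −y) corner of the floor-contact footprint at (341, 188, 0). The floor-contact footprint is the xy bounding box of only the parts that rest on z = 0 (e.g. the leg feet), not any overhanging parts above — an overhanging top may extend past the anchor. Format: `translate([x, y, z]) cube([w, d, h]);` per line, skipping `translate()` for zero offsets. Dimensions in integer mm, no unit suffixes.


// slat z = rail_z + rail_h = 273 + 125 = 398
// slat gap = ⌊(1913 − 13·60) / 14⌋ = 80
translate([341, 188, 0]) cube([63, 63, 503]);
translate([341, 1204, 0]) cube([63, 63, 503]);
translate([2317, 188, 0]) cube([63, 63, 503]);
translate([2317, 1204, 0]) cube([63, 63, 503]);
translate([404, 188, 273]) cube([1913, 31, 125]);
translate([404, 1236, 273]) cube([1913, 31, 125]);
translate([341, 251, 273]) cube([31, 953, 125]);
translate([2349, 251, 273]) cube([31, 953, 125]);
translate([484, 188, 398]) cube([60, 1079, 20]);
translate([624, 188, 398]) cube([60, 1079, 20]);
translate([764, 188, 398]) cube([60, 1079, 20]);
translate([904, 188, 398]) cube([60, 1079, 20]);
translate([1044, 188, 398]) cube([60, 1079, 20]);
translate([1184, 188, 398]) cube([60, 1079, 20]);
translate([1324, 188, 398]) cube([60, 1079, 20]);
translate([1464, 188, 398]) cube([60, 1079, 20]);
translate([1604, 188, 398]) cube([60, 1079, 20]);
translate([1744, 188, 398]) cube([60, 1079, 20]);
translate([1884, 188, 398]) cube([60, 1079, 20]);
translate([2024, 188, 398]) cube([60, 1079, 20]);
translate([2164, 188, 398]) cube([60, 1079, 20]);


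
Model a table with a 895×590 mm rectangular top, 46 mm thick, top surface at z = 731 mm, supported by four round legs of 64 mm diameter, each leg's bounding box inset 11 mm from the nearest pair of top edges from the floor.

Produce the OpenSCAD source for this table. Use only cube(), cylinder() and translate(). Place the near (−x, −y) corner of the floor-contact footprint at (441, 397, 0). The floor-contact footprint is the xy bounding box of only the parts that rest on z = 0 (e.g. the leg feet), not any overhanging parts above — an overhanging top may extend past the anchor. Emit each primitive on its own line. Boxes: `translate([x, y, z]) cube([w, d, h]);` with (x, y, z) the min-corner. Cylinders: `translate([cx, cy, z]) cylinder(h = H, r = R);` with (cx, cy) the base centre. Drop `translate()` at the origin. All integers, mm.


translate([430, 386, 685]) cube([895, 590, 46]);
translate([473, 429, 0]) cylinder(h = 685, r = 32);
translate([1282, 429, 0]) cylinder(h = 685, r = 32);
translate([473, 933, 0]) cylinder(h = 685, r = 32);
translate([1282, 933, 0]) cylinder(h = 685, r = 32);


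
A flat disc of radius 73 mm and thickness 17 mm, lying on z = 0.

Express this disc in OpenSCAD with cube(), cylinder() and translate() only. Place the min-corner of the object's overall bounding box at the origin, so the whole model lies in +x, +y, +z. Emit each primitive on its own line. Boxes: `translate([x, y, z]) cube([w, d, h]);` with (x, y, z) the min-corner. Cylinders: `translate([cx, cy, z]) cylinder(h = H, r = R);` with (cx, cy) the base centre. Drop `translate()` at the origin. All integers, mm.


translate([73, 73, 0]) cylinder(h = 17, r = 73);


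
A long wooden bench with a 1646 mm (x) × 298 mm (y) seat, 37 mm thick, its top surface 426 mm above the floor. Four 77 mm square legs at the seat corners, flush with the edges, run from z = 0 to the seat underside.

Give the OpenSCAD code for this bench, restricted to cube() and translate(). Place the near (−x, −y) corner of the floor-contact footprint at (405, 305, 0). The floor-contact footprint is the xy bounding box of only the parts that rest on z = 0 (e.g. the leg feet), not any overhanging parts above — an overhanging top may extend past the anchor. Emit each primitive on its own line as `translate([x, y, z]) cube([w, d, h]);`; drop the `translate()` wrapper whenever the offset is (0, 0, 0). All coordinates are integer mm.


translate([405, 305, 389]) cube([1646, 298, 37]);
translate([405, 305, 0]) cube([77, 77, 389]);
translate([405, 526, 0]) cube([77, 77, 389]);
translate([1974, 305, 0]) cube([77, 77, 389]);
translate([1974, 526, 0]) cube([77, 77, 389]);


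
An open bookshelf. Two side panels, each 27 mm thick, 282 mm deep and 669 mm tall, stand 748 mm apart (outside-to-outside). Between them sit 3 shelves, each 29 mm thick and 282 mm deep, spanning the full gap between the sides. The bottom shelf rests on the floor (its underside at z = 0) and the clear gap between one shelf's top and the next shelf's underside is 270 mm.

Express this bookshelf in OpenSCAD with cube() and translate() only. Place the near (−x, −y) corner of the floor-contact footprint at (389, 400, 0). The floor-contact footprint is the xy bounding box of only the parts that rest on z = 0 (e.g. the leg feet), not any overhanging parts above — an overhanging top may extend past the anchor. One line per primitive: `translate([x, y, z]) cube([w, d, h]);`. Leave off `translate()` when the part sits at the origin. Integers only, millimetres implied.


translate([389, 400, 0]) cube([27, 282, 669]);
translate([1110, 400, 0]) cube([27, 282, 669]);
translate([416, 400, 0]) cube([694, 282, 29]);
translate([416, 400, 299]) cube([694, 282, 29]);
translate([416, 400, 598]) cube([694, 282, 29]);


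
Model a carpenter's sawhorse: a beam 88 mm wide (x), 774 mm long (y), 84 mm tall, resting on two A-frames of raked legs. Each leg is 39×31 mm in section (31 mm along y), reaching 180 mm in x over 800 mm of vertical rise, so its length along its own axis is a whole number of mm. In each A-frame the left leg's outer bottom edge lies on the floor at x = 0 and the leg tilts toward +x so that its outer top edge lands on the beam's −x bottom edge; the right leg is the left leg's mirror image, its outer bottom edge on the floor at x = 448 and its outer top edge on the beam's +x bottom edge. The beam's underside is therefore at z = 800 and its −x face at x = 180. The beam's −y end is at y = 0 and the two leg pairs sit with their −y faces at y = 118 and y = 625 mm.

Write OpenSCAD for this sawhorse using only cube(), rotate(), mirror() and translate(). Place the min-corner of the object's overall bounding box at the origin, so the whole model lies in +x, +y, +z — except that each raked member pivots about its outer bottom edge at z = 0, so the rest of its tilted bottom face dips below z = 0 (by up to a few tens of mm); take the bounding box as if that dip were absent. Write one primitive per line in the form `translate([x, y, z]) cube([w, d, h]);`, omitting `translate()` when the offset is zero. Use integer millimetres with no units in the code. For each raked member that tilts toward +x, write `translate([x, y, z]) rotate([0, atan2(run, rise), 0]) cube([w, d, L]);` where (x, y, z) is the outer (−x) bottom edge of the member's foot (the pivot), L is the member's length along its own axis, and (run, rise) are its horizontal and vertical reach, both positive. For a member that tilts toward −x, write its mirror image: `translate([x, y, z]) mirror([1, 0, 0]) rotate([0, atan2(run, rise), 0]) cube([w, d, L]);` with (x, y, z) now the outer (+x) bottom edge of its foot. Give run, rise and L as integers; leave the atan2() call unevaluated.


translate([180, 0, 800]) cube([88, 774, 84]);
translate([0, 118, 0]) rotate([0, atan2(180, 800), 0]) cube([39, 31, 820]);
translate([448, 118, 0]) mirror([1, 0, 0]) rotate([0, atan2(180, 800), 0]) cube([39, 31, 820]);
translate([0, 625, 0]) rotate([0, atan2(180, 800), 0]) cube([39, 31, 820]);
translate([448, 625, 0]) mirror([1, 0, 0]) rotate([0, atan2(180, 800), 0]) cube([39, 31, 820]);


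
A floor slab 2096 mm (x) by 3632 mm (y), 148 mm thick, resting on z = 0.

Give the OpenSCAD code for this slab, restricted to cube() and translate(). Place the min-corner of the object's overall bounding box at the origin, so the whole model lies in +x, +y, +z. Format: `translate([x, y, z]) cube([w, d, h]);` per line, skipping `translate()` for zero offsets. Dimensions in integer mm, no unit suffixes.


cube([2096, 3632, 148]);


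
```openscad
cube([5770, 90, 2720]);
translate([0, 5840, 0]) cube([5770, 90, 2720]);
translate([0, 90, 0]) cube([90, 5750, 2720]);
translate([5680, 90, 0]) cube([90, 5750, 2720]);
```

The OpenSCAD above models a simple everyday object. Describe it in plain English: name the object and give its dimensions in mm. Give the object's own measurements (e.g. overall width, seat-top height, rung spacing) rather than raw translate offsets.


The wall frame of a small rectangular building: four walls, each 2720 mm tall and 90 mm thick, enclosing a footprint 5770 mm (x) by 5930 mm (y) outside-to-outside, with no floor or roof. The front and back walls (the −y and +y sides) span the full width; the two side walls fit between them.


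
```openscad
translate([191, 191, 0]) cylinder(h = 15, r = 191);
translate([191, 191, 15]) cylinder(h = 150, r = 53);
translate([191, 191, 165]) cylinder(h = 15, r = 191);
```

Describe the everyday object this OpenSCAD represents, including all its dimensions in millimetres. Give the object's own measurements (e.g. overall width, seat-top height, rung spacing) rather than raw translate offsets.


A spool: two coaxial disc flanges of radius 191 mm and thickness 15 mm, joined by a core cylinder of radius 53 mm and height 150 mm. The lower flange rests on z = 0 and the three cylinders share a vertical axis.


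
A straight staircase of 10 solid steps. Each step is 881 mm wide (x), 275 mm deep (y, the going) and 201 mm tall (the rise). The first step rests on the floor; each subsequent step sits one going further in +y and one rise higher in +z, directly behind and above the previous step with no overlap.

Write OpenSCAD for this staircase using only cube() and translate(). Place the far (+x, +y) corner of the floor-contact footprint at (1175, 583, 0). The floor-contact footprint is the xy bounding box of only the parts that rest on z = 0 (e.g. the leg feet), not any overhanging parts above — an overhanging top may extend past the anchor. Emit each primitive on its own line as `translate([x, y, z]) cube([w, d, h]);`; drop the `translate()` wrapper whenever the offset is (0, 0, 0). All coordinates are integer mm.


translate([294, 308, 0]) cube([881, 275, 201]);
translate([294, 583, 201]) cube([881, 275, 201]);
translate([294, 858, 402]) cube([881, 275, 201]);
translate([294, 1133, 603]) cube([881, 275, 201]);
translate([294, 1408, 804]) cube([881, 275, 201]);
translate([294, 1683, 1005]) cube([881, 275, 201]);
translate([294, 1958, 1206]) cube([881, 275, 201]);
translate([294, 2233, 1407]) cube([881, 275, 201]);
translate([294, 2508, 1608]) cube([881, 275, 201]);
translate([294, 2783, 1809]) cube([881, 275, 201]);
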